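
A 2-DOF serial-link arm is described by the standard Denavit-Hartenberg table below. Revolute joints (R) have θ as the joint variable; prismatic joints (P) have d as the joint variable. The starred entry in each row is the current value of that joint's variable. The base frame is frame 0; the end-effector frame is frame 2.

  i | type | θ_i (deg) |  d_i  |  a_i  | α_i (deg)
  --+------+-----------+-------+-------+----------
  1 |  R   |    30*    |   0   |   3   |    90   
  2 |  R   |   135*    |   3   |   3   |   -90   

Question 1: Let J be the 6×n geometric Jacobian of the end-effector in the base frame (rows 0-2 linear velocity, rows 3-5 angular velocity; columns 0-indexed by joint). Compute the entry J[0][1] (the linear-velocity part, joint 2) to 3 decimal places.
-1.837

axis z_1 = (0.5000,-0.8660,0.0000); lever o_n−o_1 = (-0.3371,-3.6587,2.1213)
cross product → J_v[:, 1] = (-1.8371,-1.0607,-2.1213)
J_ω[:, 1] = z_1
entry J[0][1] = -1.8371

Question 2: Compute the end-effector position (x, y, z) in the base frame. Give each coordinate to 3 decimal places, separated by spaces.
after link 1: o_1 = (2.5981, 1.5000, 0.0000)
after link 2: o_2 = (2.2610, -2.1587, 2.1213)

2.261 -2.159 2.121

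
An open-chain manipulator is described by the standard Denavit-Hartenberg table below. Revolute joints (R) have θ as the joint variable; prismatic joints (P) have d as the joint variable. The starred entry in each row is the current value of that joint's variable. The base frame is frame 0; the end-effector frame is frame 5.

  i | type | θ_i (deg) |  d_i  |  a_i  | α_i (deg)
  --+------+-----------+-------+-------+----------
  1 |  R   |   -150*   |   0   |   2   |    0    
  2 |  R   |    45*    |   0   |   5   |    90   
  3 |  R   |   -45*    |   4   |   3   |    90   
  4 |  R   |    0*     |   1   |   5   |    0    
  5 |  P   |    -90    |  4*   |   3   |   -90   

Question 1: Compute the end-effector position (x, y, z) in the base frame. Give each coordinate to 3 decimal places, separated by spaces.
after link 1: o_1 = (-1.7321, -1.0000, 0.0000)
after link 2: o_2 = (-3.0261, -5.8296, 0.0000)
after link 3: o_3 = (-7.4389, -6.8434, -2.1213)
after link 4: o_4 = (-8.1709, -9.5754, -6.3640)
after link 5: o_5 = (-4.5411, -7.6198, -9.1924)

-4.541 -7.620 -9.192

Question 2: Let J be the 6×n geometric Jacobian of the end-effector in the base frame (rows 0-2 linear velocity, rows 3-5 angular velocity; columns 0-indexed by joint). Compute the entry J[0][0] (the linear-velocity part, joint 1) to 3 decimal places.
7.620

axis z_0 = ẑ; lever o_n−o_0 = (-4.5411,-7.6198,-9.1924)
cross product → J_v[:, 0] = (7.6198,-4.5411,0.0000)
J_ω[:, 0] = z_0
entry J[0][0] = 7.6198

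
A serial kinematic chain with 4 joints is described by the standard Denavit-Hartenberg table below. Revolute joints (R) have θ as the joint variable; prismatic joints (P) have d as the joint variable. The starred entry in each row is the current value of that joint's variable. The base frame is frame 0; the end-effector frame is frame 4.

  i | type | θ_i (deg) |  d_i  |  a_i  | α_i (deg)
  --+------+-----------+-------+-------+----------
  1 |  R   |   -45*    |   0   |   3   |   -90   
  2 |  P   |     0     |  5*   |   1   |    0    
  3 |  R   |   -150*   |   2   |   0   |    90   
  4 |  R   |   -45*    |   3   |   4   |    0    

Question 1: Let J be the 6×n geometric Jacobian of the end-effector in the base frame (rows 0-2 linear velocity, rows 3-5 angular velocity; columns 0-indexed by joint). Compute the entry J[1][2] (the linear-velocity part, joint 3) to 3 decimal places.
axis z_2 = (0.7071,0.7071,0.0000); lever o_n−o_2 = (-3.3785,2.2069,-1.1839)
cross product → J_v[:, 2] = (-0.8371,0.8371,3.9495)
J_ω[:, 2] = z_2
entry J[1][2] = 0.8371

0.837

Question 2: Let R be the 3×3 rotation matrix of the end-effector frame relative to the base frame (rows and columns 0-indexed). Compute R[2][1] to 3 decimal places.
0.354

End-effector y-axis (col 1 of R) = (0.0670,0.9330,0.3536)
R[2][1] = 0.3536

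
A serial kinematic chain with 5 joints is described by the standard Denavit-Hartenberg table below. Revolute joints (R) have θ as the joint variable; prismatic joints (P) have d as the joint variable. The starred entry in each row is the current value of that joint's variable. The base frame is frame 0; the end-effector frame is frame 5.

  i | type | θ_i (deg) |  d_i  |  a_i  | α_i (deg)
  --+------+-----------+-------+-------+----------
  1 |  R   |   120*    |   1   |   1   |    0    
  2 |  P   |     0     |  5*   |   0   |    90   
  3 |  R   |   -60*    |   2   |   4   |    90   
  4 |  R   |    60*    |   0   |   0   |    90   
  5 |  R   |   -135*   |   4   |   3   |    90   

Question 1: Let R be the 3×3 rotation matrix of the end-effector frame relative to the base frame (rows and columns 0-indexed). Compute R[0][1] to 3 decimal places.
-0.650

End-effector y-axis (col 1 of R) = (-0.6495,0.1250,-0.7500)
R[0][1] = -0.6495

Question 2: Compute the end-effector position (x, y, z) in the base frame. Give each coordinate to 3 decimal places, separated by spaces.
after link 1: o_1 = (-0.5000, 0.8660, 1.0000)
after link 2: o_2 = (-0.5000, 0.8660, 6.0000)
after link 3: o_3 = (0.2321, 3.5981, 2.5359)
after link 4: o_4 = (0.2321, 3.5981, 2.5359)
after link 5: o_5 = (-4.6104, 4.3112, 1.5151)

-4.610 4.311 1.515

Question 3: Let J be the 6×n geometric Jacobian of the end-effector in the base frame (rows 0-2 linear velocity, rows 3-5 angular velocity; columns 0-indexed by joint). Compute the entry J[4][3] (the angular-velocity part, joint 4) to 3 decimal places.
-0.750

axis z_3 = (0.4330,-0.7500,-0.5000); lever o_n−o_3 = (-4.8425,0.7132,-1.0208)
cross product → J_v[:, 3] = (1.1222,2.8632,-3.3230)
J_ω[:, 3] = z_3
entry J[4][3] = -0.7500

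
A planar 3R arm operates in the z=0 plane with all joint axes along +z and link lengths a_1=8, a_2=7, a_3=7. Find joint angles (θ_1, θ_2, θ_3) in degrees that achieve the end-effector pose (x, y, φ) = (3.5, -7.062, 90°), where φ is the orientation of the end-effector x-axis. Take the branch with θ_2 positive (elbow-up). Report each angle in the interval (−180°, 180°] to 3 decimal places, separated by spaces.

wrist centre = target − a_3·(cos φ, sin φ) = (3.5000, -14.0620)
cos θ_2 = (209.9898−8²−7²)/(2·8·7) = 0.8660; θ_2 = 30.0051° (elbow-up)
β = atan2(-14.0620,3.5000) = -76.0232°; ψ = atan2(3.5005,14.0619) = 13.9790°
θ_1 = β − ψ = -90.0022°
θ_3 = φ − θ_1 − θ_2 = 149.9971° (wrapped to (-180°,180°])

-90.002 30.005 149.997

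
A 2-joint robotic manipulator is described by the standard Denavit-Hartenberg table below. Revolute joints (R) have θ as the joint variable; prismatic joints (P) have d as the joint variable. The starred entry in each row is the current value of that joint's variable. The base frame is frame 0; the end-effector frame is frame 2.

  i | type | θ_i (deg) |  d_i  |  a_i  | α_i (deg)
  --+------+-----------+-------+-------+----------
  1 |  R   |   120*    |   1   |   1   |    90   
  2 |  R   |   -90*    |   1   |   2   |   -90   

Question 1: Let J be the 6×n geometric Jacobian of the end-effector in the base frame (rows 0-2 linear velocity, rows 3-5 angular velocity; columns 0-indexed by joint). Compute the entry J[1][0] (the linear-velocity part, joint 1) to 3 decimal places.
0.366

axis z_0 = ẑ; lever o_n−o_0 = (0.3660,1.3660,-1.0000)
cross product → J_v[:, 0] = (-1.3660,0.3660,0.0000)
J_ω[:, 0] = z_0
entry J[1][0] = 0.3660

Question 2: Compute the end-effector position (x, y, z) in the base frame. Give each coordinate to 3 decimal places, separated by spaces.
0.366 1.366 -1.000

after link 1: o_1 = (-0.5000, 0.8660, 1.0000)
after link 2: o_2 = (0.3660, 1.3660, -1.0000)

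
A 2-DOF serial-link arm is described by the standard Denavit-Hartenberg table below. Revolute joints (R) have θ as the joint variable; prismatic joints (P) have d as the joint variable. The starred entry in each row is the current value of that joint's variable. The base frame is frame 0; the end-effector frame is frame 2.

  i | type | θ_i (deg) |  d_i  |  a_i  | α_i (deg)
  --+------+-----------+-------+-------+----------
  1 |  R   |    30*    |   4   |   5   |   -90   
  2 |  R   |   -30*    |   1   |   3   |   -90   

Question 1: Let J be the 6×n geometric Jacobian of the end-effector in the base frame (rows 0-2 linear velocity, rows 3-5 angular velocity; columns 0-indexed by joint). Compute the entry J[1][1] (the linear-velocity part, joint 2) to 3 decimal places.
0.750

axis z_1 = (-0.5000,0.8660,0.0000); lever o_n−o_1 = (1.7500,2.1651,1.5000)
cross product → J_v[:, 1] = (1.2990,0.7500,-2.5981)
J_ω[:, 1] = z_1
entry J[1][1] = 0.7500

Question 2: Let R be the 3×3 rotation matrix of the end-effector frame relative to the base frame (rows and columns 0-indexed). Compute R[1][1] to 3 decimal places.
-0.866

End-effector y-axis (col 1 of R) = (0.5000,-0.8660,-0.0000)
R[1][1] = -0.8660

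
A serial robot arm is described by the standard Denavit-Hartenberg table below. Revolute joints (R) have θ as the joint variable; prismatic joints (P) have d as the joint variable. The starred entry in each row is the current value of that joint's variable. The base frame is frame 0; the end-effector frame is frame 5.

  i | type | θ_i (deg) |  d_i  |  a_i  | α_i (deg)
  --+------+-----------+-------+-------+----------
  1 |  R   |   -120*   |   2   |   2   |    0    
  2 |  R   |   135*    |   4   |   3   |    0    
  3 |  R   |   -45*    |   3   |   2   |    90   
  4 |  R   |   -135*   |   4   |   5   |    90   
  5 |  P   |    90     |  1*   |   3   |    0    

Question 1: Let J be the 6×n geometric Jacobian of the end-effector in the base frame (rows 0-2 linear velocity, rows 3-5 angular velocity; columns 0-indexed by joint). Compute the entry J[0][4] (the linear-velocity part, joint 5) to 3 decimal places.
prismatic axis z_4 = (-0.6124,0.3536,0.7071)
J_v[:, 4] = z_4; J_ω[:, 4] = (0,0,0)
entry J[0][4] = -0.6124

-0.612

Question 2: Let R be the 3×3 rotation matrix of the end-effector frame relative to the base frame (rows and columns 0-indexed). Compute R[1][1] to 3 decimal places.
End-effector y-axis (col 1 of R) = (0.6124,-0.3536,0.7071)
R[1][1] = -0.3536

-0.354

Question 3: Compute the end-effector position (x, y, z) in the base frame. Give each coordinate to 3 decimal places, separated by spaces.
after link 1: o_1 = (-1.0000, -1.7321, 2.0000)
after link 2: o_2 = (1.8978, -0.9556, 6.0000)
after link 3: o_3 = (3.6298, -1.9556, 9.0000)
after link 4: o_4 = (-1.4320, -3.6519, 5.4645)
after link 5: o_5 = (-3.5444, -5.8965, 6.1716)

-3.544 -5.896 6.172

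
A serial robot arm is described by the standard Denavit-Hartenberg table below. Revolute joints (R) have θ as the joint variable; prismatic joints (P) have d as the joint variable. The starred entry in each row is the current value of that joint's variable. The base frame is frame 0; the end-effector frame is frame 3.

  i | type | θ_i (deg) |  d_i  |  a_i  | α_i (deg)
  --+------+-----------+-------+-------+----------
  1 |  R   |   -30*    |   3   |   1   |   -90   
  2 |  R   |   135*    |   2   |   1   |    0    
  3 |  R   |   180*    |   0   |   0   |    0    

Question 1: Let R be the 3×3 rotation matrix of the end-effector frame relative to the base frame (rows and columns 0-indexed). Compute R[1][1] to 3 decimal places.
-0.354

End-effector y-axis (col 1 of R) = (0.6124,-0.3536,-0.7071)
R[1][1] = -0.3536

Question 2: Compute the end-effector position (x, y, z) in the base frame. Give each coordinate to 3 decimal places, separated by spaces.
after link 1: o_1 = (0.8660, -0.5000, 3.0000)
after link 2: o_2 = (1.2537, 1.5856, 2.2929)
after link 3: o_3 = (1.2537, 1.5856, 2.2929)

1.254 1.586 2.293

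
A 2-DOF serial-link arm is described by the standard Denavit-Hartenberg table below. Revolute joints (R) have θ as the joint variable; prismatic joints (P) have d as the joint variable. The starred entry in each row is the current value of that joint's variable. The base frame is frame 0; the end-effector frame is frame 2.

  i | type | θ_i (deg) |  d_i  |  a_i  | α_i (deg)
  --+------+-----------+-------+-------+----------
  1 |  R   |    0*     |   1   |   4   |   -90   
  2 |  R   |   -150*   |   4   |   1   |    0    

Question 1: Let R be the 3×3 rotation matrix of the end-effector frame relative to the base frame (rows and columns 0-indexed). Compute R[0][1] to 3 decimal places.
0.500

End-effector y-axis (col 1 of R) = (0.5000,-0.0000,0.8660)
R[0][1] = 0.5000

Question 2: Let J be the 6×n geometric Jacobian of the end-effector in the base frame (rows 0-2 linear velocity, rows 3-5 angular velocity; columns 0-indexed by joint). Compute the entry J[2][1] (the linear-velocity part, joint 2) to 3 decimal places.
0.866

axis z_1 = (0.0000,1.0000,0.0000); lever o_n−o_1 = (-0.8660,4.0000,0.5000)
cross product → J_v[:, 1] = (0.5000,-0.0000,0.8660)
J_ω[:, 1] = z_1
entry J[2][1] = 0.8660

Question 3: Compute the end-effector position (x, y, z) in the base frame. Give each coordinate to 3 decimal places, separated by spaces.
3.134 4.000 1.500

after link 1: o_1 = (4.0000, 0.0000, 1.0000)
after link 2: o_2 = (3.1340, 4.0000, 1.5000)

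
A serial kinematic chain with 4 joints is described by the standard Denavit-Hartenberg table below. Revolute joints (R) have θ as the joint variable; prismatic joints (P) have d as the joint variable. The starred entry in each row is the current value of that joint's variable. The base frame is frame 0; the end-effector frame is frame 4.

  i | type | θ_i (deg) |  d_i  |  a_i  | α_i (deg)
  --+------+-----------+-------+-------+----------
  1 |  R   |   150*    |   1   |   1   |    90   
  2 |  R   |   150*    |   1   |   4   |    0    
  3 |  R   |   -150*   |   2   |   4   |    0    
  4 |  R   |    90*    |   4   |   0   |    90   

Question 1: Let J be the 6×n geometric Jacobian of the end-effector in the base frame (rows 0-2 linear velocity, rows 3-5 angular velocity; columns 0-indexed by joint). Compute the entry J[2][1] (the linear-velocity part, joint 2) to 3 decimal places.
0.536

axis z_1 = (0.5000,0.8660,0.0000); lever o_n−o_1 = (3.0359,6.3301,2.0000)
cross product → J_v[:, 1] = (1.7321,-1.0000,0.5359)
J_ω[:, 1] = z_1
entry J[2][1] = 0.5359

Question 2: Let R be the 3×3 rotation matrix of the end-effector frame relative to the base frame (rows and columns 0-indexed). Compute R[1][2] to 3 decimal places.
0.500

End-effector z-axis (col 2 of R) = (-0.8660,0.5000,-0.0000)
R[1][2] = 0.5000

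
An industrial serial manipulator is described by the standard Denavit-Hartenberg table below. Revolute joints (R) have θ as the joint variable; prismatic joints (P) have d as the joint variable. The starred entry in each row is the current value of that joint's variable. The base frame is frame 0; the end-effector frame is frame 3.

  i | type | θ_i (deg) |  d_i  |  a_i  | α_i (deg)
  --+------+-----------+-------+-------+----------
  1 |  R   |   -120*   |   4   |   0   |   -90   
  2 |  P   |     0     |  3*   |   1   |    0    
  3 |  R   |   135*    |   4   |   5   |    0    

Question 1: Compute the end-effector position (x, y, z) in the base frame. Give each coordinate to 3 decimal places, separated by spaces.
7.330 -1.304 0.464

after link 1: o_1 = (0.0000, 0.0000, 4.0000)
after link 2: o_2 = (2.0981, -2.3660, 4.0000)
after link 3: o_3 = (7.3299, -1.3042, 0.4645)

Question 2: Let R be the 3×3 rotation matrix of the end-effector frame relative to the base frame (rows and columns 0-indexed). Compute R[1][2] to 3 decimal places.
-0.500

End-effector z-axis (col 2 of R) = (0.8660,-0.5000,0.0000)
R[1][2] = -0.5000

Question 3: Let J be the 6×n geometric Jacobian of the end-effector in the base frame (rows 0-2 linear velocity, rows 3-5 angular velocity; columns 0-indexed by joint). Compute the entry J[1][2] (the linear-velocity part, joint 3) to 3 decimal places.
3.062

axis z_2 = (0.8660,-0.5000,0.0000); lever o_n−o_2 = (5.2319,1.0619,-3.5355)
cross product → J_v[:, 2] = (1.7678,3.0619,3.5355)
J_ω[:, 2] = z_2
entry J[1][2] = 3.0619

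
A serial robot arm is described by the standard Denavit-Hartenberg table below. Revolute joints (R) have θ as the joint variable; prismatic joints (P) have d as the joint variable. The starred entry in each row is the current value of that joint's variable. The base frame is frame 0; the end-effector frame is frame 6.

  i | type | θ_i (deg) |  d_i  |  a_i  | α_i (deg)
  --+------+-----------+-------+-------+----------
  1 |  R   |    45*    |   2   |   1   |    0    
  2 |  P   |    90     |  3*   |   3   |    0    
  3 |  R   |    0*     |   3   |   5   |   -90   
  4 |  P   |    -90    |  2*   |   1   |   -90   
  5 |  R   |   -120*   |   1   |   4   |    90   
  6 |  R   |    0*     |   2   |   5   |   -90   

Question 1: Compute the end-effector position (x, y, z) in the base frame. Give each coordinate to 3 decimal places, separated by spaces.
after link 1: o_1 = (0.7071, 0.7071, 2.0000)
after link 2: o_2 = (-1.4142, 2.8284, 5.0000)
after link 3: o_3 = (-4.9497, 6.3640, 8.0000)
after link 4: o_4 = (-6.3640, 4.9497, 9.0000)
after link 5: o_5 = (-9.5206, 3.2074, 7.0000)
after link 6: o_6 = (-11.8753, 0.8526, 2.7679)

-11.875 0.853 2.768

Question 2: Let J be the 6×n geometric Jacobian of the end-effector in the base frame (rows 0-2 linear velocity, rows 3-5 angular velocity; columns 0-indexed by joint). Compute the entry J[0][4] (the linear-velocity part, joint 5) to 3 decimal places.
axis z_4 = (-0.7071,0.7071,-0.0000); lever o_n−o_4 = (-5.5114,-4.0971,-6.2321)
cross product → J_v[:, 4] = (-4.4067,-4.4067,6.7942)
J_ω[:, 4] = z_4
entry J[0][4] = -4.4067

-4.407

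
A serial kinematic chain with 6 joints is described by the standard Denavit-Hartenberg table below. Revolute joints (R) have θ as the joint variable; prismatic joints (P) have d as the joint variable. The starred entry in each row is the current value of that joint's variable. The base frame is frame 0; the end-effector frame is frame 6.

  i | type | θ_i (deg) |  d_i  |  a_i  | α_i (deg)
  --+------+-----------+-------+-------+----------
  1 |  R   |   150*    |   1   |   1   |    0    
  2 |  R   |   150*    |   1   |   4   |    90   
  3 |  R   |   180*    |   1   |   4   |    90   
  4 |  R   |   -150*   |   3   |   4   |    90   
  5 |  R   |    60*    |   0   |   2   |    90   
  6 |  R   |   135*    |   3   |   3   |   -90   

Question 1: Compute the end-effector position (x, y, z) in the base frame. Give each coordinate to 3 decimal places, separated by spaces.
2.869 -5.106 3.395

after link 1: o_1 = (-0.8660, 0.5000, 1.0000)
after link 2: o_2 = (1.1340, -2.9641, 2.0000)
after link 3: o_3 = (-1.7321, -0.0000, 2.0000)
after link 4: o_4 = (1.7321, -2.0000, 5.0000)
after link 5: o_5 = (2.5981, -2.5000, 6.7321)
after link 6: o_6 = (2.8689, -5.1058, 3.3949)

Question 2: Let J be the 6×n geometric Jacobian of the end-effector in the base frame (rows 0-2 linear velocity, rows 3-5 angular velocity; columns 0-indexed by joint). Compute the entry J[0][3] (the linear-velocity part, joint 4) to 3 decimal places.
5.106

axis z_3 = (0.0000,-0.0000,1.0000); lever o_n−o_3 = (4.6009,-5.1058,1.3949)
cross product → J_v[:, 3] = (5.1058,4.6009,0.0000)
J_ω[:, 3] = z_3
entry J[0][3] = 5.1058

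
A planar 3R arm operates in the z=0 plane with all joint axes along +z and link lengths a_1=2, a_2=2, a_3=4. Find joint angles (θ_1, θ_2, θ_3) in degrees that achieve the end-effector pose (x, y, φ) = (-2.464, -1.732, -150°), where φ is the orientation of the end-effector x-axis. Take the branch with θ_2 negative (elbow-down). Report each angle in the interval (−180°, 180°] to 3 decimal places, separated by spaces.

90.000 -149.997 -90.003

wrist centre = target − a_3·(cos φ, sin φ) = (1.0001, 0.2680)
cos θ_2 = (1.0720−2²−2²)/(2·2·2) = -0.8660; θ_2 = -149.9967° (elbow-down)
β = atan2(0.2680,1.0001) = 15.0013°; ψ = atan2(-1.0001,0.2680) = -74.9983°
θ_1 = β − ψ = 89.9996°
θ_3 = φ − θ_1 − θ_2 = -90.0029° (wrapped to (-180°,180°])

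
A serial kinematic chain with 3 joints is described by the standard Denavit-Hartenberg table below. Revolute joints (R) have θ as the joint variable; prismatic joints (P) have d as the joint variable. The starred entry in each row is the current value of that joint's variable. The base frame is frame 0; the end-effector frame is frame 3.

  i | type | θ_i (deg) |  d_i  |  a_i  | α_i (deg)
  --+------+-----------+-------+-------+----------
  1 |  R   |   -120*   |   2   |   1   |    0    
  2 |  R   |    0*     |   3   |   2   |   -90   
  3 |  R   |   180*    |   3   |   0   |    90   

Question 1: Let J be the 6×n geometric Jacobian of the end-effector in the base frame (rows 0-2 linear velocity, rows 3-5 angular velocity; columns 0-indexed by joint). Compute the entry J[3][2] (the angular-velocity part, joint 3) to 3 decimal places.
axis z_2 = (0.8660,-0.5000,0.0000); lever o_n−o_2 = (2.5981,-1.5000,0.0000)
cross product → J_v[:, 2] = (0.0000,0.0000,0.0000)
J_ω[:, 2] = z_2
entry J[3][2] = 0.8660

0.866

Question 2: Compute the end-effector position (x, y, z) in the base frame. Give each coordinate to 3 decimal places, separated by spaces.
after link 1: o_1 = (-0.5000, -0.8660, 2.0000)
after link 2: o_2 = (-1.5000, -2.5981, 5.0000)
after link 3: o_3 = (1.0981, -4.0981, 5.0000)

1.098 -4.098 5.000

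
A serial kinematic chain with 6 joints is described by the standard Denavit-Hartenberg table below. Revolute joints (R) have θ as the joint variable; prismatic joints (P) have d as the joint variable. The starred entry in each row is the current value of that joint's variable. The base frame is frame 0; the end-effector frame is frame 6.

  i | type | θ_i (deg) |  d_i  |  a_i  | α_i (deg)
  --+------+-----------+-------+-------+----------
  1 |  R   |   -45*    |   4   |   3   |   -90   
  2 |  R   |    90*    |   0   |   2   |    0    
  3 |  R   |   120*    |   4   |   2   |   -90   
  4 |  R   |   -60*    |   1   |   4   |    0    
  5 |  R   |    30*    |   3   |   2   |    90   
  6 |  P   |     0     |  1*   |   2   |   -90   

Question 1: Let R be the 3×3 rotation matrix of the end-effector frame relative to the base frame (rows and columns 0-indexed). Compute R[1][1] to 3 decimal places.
-0.306

End-effector y-axis (col 1 of R) = (-0.9186,-0.3062,0.2500)
R[1][1] = -0.3062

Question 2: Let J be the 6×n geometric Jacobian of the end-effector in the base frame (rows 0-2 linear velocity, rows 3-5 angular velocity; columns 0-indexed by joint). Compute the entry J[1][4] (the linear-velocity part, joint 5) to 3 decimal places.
axis z_4 = (0.3536,-0.3536,0.8660); lever o_n−o_4 = (1.2721,2.7811,4.0801)
cross product → J_v[:, 4] = (-3.8510,-0.3409,1.4330)
J_ω[:, 4] = z_4
entry J[1][4] = -0.3409

-0.341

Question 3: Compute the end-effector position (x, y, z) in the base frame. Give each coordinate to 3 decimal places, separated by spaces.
after link 1: o_1 = (2.1213, -2.1213, 4.0000)
after link 2: o_2 = (2.1213, -2.1213, 2.0000)
after link 3: o_3 = (3.7250, 1.9319, 3.0000)
after link 4: o_4 = (5.3033, 5.2525, 4.8660)
after link 5: o_5 = (6.0104, 5.9596, 8.3301)
after link 6: o_6 = (6.5754, 8.0336, 8.9462)

6.575 8.034 8.946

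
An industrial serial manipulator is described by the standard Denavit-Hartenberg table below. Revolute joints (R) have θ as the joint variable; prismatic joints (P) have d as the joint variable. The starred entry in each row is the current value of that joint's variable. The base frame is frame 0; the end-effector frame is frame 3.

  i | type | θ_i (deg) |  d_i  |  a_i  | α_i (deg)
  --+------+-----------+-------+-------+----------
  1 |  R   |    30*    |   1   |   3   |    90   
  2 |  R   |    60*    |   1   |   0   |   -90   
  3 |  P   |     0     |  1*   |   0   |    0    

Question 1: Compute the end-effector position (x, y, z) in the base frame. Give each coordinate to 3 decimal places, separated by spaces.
2.348 0.201 1.500

after link 1: o_1 = (2.5981, 1.5000, 1.0000)
after link 2: o_2 = (3.0981, 0.6340, 1.0000)
after link 3: o_3 = (2.3481, 0.2010, 1.5000)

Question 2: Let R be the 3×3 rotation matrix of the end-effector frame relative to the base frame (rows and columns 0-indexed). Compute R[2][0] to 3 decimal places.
End-effector x-axis (col 0 of R) = (0.4330,0.2500,0.8660)
R[2][0] = 0.8660

0.866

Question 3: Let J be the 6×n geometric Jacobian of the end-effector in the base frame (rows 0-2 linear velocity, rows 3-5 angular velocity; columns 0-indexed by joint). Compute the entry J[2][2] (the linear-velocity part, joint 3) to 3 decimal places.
prismatic axis z_2 = (-0.7500,-0.4330,0.5000)
J_v[:, 2] = z_2; J_ω[:, 2] = (0,0,0)
entry J[2][2] = 0.5000

0.500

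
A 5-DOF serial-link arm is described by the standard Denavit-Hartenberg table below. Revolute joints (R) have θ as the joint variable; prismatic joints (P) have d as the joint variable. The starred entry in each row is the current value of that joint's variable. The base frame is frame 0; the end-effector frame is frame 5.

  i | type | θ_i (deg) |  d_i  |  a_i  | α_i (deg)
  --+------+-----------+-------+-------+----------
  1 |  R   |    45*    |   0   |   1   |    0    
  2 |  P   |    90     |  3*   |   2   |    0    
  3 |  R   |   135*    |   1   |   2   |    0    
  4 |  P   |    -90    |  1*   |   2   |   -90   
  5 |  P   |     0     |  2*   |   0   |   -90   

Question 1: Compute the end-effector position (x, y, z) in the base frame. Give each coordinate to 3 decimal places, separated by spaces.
-2.707 -1.879 5.000

after link 1: o_1 = (0.7071, 0.7071, 0.0000)
after link 2: o_2 = (-0.7071, 2.1213, 3.0000)
after link 3: o_3 = (-0.7071, 0.1213, 4.0000)
after link 4: o_4 = (-2.7071, 0.1213, 5.0000)
after link 5: o_5 = (-2.7071, -1.8787, 5.0000)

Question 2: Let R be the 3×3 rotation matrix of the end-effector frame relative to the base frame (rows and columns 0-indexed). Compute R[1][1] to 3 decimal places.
1.000

End-effector y-axis (col 1 of R) = (0.0000,1.0000,-0.0000)
R[1][1] = 1.0000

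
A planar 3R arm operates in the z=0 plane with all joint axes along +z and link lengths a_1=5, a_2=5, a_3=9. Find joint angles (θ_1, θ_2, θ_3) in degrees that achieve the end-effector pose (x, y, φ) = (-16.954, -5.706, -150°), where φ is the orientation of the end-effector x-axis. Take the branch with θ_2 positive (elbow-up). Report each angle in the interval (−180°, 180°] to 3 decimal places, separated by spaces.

wrist centre = target − a_3·(cos φ, sin φ) = (-9.1598, -1.2060)
cos θ_2 = (85.3558−5²−5²)/(2·5·5) = 0.7071; θ_2 = 44.9992° (elbow-up)
β = atan2(-1.2060,-9.1598) = -172.4994°; ψ = atan2(3.5355,8.5356) = 22.4996°
θ_1 = β − ψ = -194.9990°
θ_3 = φ − θ_1 − θ_2 = -0.0002° (wrapped to (-180°,180°])

165.001 44.999 -0.000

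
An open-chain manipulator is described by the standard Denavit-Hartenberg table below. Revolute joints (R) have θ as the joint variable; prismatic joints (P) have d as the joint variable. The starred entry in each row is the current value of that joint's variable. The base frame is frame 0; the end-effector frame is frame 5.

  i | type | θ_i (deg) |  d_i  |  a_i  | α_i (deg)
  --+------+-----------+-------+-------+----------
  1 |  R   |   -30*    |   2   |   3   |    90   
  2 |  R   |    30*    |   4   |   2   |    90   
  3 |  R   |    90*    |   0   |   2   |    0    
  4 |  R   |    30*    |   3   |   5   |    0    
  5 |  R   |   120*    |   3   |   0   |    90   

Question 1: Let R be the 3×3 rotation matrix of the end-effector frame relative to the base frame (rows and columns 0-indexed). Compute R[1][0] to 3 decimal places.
End-effector x-axis (col 0 of R) = (0.0580,0.9665,-0.2500)
R[1][0] = 0.9665

0.967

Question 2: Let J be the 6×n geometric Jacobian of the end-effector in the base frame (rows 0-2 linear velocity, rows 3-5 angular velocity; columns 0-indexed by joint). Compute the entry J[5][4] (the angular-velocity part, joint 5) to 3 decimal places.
-0.866

axis z_4 = (0.4330,-0.2500,-0.8660); lever o_n−o_4 = (1.2990,-0.7500,-2.5981)
cross product → J_v[:, 4] = (0.0000,-0.0000,0.0000)
J_ω[:, 4] = z_4
entry J[5][4] = -0.8660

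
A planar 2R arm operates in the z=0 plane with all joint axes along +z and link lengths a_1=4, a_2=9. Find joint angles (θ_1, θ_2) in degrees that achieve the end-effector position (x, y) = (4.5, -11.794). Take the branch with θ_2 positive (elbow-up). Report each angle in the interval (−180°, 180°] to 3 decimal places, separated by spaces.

-90.006 30.009

cos θ_2 = (159.3484−4²−9²)/(2·4·9) = 0.8660; θ_2 = 30.0086° (elbow-up)
β = atan2(-11.7940,4.5000) = -69.1156°; ψ = atan2(4.5012,11.7936) = 20.8900°
θ_1 = β − ψ = -90.0057°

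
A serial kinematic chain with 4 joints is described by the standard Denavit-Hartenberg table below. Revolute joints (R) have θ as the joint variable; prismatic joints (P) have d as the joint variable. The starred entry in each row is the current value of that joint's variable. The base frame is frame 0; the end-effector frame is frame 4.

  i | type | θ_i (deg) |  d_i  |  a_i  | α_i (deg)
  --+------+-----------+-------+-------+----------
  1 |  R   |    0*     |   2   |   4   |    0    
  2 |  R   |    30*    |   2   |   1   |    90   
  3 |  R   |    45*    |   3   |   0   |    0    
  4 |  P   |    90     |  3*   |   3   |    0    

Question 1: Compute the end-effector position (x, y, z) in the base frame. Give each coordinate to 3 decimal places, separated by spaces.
6.029 -5.757 6.121

after link 1: o_1 = (4.0000, 0.0000, 2.0000)
after link 2: o_2 = (4.8660, 0.5000, 4.0000)
after link 3: o_3 = (6.3660, -2.0981, 4.0000)
after link 4: o_4 = (6.0289, -5.7568, 6.1213)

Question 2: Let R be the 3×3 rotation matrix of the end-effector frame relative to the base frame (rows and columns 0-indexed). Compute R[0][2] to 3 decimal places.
0.500

End-effector z-axis (col 2 of R) = (0.5000,-0.8660,0.0000)
R[0][2] = 0.5000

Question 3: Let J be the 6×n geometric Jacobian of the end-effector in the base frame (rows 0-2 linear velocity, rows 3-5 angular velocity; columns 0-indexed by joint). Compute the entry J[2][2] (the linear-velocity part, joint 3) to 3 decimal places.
axis z_2 = (0.5000,-0.8660,0.0000); lever o_n−o_2 = (1.1629,-6.2568,2.1213)
cross product → J_v[:, 2] = (-1.8371,-1.0607,-2.1213)
J_ω[:, 2] = z_2
entry J[2][2] = -2.1213

-2.121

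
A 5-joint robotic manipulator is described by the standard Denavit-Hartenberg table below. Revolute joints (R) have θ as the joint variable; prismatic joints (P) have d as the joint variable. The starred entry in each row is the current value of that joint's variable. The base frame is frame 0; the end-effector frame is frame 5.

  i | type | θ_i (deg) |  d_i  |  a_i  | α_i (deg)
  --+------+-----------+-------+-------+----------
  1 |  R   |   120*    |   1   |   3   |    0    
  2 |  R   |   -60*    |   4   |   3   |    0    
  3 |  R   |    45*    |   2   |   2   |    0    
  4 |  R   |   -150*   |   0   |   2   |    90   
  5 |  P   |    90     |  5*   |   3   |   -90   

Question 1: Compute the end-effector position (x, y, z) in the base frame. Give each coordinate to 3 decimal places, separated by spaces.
after link 1: o_1 = (-1.5000, 2.5981, 1.0000)
after link 2: o_2 = (0.0000, 5.1962, 5.0000)
after link 3: o_3 = (-0.5176, 7.1280, 7.0000)
after link 4: o_4 = (0.8966, 5.7138, 7.0000)
after link 5: o_5 = (-2.6390, 2.1783, 10.0000)

-2.639 2.178 10.000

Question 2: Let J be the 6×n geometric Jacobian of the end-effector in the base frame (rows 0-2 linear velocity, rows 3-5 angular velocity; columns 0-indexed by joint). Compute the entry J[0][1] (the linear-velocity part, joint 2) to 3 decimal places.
axis z_1 = (0.0000,0.0000,1.0000); lever o_n−o_1 = (-1.1390,-0.4198,9.0000)
cross product → J_v[:, 1] = (0.4198,-1.1390,0.0000)
J_ω[:, 1] = z_1
entry J[0][1] = 0.4198

0.420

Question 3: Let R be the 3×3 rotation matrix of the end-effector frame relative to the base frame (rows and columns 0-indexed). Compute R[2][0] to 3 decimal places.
1.000

End-effector x-axis (col 0 of R) = (0.0000,-0.0000,1.0000)
R[2][0] = 1.0000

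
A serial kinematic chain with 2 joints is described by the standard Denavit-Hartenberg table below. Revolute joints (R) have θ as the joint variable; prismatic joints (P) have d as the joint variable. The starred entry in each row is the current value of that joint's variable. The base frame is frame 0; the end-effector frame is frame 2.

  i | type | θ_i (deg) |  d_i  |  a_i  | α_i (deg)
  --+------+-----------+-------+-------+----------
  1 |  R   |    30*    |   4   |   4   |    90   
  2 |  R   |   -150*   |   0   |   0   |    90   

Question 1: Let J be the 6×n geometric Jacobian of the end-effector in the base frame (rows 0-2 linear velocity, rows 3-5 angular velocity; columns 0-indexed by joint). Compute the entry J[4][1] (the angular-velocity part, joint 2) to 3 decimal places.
-0.866

axis z_1 = (0.5000,-0.8660,0.0000); lever o_n−o_1 = (0.0000,0.0000,0.0000)
cross product → J_v[:, 1] = (-0.0000,0.0000,0.0000)
J_ω[:, 1] = z_1
entry J[4][1] = -0.8660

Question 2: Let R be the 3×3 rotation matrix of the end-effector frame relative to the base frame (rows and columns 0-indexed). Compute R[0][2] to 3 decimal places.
-0.433

End-effector z-axis (col 2 of R) = (-0.4330,-0.2500,0.8660)
R[0][2] = -0.4330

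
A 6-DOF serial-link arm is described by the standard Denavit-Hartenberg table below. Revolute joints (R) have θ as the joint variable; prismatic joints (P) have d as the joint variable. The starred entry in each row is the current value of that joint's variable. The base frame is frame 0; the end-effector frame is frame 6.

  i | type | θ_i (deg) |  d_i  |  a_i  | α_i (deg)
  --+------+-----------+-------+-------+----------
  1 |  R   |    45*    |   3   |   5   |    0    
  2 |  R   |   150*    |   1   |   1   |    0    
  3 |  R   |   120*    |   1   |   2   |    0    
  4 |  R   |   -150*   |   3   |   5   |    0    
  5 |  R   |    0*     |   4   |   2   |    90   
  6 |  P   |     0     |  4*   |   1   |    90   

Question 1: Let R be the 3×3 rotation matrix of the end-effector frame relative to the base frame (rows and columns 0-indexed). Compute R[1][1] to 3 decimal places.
End-effector y-axis (col 1 of R) = (0.2588,0.9659,0.0000)
R[1][1] = 0.9659

0.966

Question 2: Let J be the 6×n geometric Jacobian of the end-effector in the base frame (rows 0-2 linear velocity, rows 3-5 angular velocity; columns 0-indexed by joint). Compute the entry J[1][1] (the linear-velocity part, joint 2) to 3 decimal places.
axis z_1 = (0.0000,0.0000,1.0000); lever o_n−o_1 = (-6.2438,4.2612,9.0000)
cross product → J_v[:, 1] = (-4.2612,-6.2438,0.0000)
J_ω[:, 1] = z_1
entry J[1][1] = -6.2438

-6.244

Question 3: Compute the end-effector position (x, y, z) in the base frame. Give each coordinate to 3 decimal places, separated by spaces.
-2.708 7.797 12.000

after link 1: o_1 = (3.5355, 3.5355, 3.0000)
after link 2: o_2 = (2.5696, 3.2767, 4.0000)
after link 3: o_3 = (3.9838, 1.8625, 5.0000)
after link 4: o_4 = (-0.8458, 3.1566, 8.0000)
after link 5: o_5 = (-2.7777, 3.6742, 12.0000)
after link 6: o_6 = (-2.7083, 7.7968, 12.0000)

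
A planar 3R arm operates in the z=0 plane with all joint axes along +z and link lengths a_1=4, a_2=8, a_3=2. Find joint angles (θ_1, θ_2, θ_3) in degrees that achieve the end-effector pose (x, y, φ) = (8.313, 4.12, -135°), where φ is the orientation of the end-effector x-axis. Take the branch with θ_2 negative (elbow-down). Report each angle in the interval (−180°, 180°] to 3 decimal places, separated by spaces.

60.006 -45.011 -149.995

wrist centre = target − a_3·(cos φ, sin φ) = (9.7272, 5.5342)
cos θ_2 = (125.2462−4²−8²)/(2·4·8) = 0.7070; θ_2 = -45.0109° (elbow-down)
β = atan2(5.5342,9.7272) = 29.6373°; ψ = atan2(-5.6579,9.6558) = -30.3687°
θ_1 = β − ψ = 60.0061°
θ_3 = φ − θ_1 − θ_2 = -149.9952° (wrapped to (-180°,180°])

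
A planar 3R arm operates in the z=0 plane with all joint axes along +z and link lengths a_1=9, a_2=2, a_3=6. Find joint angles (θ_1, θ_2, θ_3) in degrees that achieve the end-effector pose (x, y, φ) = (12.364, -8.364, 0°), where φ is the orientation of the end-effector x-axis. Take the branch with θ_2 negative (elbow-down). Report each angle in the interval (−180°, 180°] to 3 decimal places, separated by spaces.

-45.000 -44.997 89.998

wrist centre = target − a_3·(cos φ, sin φ) = (6.3640, -8.3640)
cos θ_2 = (110.4570−9²−2²)/(2·9·2) = 0.7071; θ_2 = -44.9974° (elbow-down)
β = atan2(-8.3640,6.3640) = -52.7332°; ψ = atan2(-1.4141,10.4143) = -7.7329°
θ_1 = β − ψ = -45.0004°
θ_3 = φ − θ_1 − θ_2 = 89.9978° (wrapped to (-180°,180°])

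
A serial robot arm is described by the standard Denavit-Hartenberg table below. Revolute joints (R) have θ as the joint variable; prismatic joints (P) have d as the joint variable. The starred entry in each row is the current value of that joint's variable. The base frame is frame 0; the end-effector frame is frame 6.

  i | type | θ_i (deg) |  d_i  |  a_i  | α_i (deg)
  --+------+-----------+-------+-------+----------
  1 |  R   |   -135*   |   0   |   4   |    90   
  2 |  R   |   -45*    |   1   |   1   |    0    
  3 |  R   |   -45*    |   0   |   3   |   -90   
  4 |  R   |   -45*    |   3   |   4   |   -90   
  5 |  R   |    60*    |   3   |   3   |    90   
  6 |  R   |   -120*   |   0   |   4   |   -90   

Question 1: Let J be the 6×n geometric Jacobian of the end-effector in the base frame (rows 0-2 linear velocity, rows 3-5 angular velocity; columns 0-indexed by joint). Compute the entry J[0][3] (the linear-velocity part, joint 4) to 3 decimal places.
2.018

axis z_3 = (-0.7071,-0.7071,0.0000); lever o_n−o_3 = (-3.9910,0.9731,-2.8538)
cross product → J_v[:, 3] = (2.0179,-2.0179,-3.5101)
J_ω[:, 3] = z_3
entry J[0][3] = 2.0179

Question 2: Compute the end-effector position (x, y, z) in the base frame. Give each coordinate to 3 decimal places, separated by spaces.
-8.027 -1.648 -6.561

after link 1: o_1 = (-2.8284, -2.8284, 0.0000)
after link 2: o_2 = (-4.0355, -2.6213, -0.7071)
after link 3: o_3 = (-4.0355, -2.6213, -3.7071)
after link 4: o_4 = (-8.1569, -2.7426, -6.5355)
after link 5: o_5 = (-5.5697, -1.6555, -9.7175)
after link 6: o_6 = (-8.0265, -1.6482, -6.5609)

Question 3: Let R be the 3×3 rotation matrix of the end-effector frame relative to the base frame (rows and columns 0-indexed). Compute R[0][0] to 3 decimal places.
End-effector x-axis (col 0 of R) = (-0.6142,0.0018,0.7891)
R[0][0] = -0.6142

-0.614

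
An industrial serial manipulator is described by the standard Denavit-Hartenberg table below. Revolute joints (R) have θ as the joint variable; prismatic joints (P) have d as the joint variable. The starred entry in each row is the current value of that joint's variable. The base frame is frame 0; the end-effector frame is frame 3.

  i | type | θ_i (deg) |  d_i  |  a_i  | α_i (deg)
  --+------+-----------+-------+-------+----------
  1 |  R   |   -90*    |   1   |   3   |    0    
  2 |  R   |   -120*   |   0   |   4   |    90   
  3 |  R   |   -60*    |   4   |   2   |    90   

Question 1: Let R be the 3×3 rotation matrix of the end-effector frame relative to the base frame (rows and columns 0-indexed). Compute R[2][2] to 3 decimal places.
End-effector z-axis (col 2 of R) = (0.7500,-0.4330,-0.5000)
R[2][2] = -0.5000

-0.500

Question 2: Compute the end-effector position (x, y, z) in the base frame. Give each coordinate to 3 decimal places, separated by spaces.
after link 1: o_1 = (0.0000, -3.0000, 1.0000)
after link 2: o_2 = (-3.4641, -1.0000, 1.0000)
after link 3: o_3 = (-2.3301, 2.9641, -0.7321)

-2.330 2.964 -0.732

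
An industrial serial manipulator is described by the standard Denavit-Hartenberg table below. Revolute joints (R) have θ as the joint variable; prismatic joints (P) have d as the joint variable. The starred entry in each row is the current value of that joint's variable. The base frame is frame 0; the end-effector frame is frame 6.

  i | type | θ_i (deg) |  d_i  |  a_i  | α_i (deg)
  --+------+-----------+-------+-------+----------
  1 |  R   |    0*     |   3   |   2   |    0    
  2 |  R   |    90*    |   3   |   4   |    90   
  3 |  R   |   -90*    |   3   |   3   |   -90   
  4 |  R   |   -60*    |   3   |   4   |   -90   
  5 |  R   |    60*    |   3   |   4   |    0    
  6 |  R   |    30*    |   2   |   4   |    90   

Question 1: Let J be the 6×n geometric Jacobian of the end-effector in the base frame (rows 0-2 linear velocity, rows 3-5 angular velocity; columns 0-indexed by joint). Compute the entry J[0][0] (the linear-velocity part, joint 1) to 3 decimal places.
axis z_0 = ẑ; lever o_n−o_0 = (7.6962,-0.4641,-4.3301)
cross product → J_v[:, 0] = (0.4641,7.6962,-0.0000)
J_ω[:, 0] = z_0
entry J[0][0] = 0.4641

0.464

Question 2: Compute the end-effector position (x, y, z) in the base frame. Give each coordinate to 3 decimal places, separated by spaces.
7.696 -0.464 -4.330

after link 1: o_1 = (2.0000, 0.0000, 3.0000)
after link 2: o_2 = (2.0000, 4.0000, 6.0000)
after link 3: o_3 = (5.0000, 4.0000, 3.0000)
after link 4: o_4 = (8.4641, 7.0000, 1.0000)
after link 5: o_5 = (8.6962, 3.5359, -2.5981)
after link 6: o_6 = (7.6962, -0.4641, -4.3301)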